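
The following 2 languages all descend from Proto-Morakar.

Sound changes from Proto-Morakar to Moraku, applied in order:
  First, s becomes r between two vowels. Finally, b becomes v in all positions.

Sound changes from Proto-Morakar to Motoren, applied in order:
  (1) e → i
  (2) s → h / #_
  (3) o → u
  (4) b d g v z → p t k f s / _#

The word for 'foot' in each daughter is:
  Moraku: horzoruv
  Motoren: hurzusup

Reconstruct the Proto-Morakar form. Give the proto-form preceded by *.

Position 5: Moraku has o, Motoren has u. Moraku preserves o here (none of its changes turn any other segment into o), so the proto-segment is *o.
Position 8: Moraku has v, Motoren has p. Taking the neighbouring segments as reconstructed: Moraku v could go back to *b or *v; Motoren p could go back to *p or *b — the one source consistent with every daughter is *b.
Position 2: Moraku has o, Motoren has u. Moraku preserves o here (none of its changes turn any other segment into o), so the proto-segment is *o.
Continuing position by position gives *horzosub; check it forward:
Moraku: *horzosub
  horzosub → horzorub   [rhotacism]
  horzorub → horzoruv   [unconditioned shift]
  giving Moraku horzoruv.
Motoren: start from *horzosub.
  rule 1: no change — horzosub
  rule 2: no change — horzosub
  rule 3 (vowel merger): horzosub → hurzusub
  rule 4 (final devoicing): hurzusub → hurzusup
  ⇒ Motoren hurzusup
No other proto-form is consistent with every reflex, so the reconstruction is *horzosub.

*horzosub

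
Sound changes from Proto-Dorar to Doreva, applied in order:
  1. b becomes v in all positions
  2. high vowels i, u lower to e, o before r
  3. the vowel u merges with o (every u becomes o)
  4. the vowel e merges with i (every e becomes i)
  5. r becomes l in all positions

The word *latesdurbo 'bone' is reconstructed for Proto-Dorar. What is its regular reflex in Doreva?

latisdolvo

Doreva: start from *latesdurbo.
  rule 1 (unconditioned shift): latesdurbo → latesdurvo
  rule 2 (pre-rhotic lowering): latesdurvo → latesdorvo
  rule 3: no change — latesdorvo
  rule 4 (vowel merger): latesdorvo → latisdorvo
  rule 5 (unconditioned shift): latisdorvo → latisdolvo
  ⇒ Doreva latisdolvo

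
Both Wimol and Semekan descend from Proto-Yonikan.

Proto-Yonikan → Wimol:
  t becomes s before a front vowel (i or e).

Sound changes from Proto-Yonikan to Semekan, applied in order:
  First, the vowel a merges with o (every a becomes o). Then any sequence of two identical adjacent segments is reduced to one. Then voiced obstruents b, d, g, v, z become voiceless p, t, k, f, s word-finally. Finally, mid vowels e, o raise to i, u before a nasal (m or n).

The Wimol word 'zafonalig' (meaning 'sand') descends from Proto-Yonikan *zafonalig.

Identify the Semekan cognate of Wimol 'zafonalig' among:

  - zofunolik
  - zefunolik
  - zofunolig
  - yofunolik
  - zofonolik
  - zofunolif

zofunolik

Semekan: start from *zafonalig.
  rule 1 (vowel merger): zafonalig → zofonolig
  rule 2: no change — zofonolig
  rule 3 (final devoicing): zofonolig → zofonolik
  rule 4 (pre-nasal raising): zofonolik → zofunolik
  ⇒ Semekan zofunolik
Only 'zofunolik' matches the regular Semekan development of *zafonalig.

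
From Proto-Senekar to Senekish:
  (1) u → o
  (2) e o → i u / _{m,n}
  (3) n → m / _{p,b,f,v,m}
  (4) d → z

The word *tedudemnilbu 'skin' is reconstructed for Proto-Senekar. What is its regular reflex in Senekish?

tezozimnilbo

Senekish: *tedudemnilbu
  tedudemnilbu → tedodemnilbo   [vowel merger]
  tedodemnilbo → tedodimnilbo   [pre-nasal raising]
  tedodimnilbo (rule 3 does not apply)
  tedodimnilbo → tezozimnilbo   [unconditioned shift]
  giving Senekish tezozimnilbo.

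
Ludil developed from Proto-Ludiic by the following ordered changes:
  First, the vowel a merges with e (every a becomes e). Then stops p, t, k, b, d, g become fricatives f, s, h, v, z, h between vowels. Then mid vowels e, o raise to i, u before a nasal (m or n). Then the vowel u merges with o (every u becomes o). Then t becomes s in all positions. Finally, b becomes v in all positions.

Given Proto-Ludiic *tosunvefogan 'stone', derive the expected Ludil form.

sosonvefohin

Ludil: *tosunvefogan
  tosunvefogan → tosunvefogen   [vowel merger]
  tosunvefogen → tosunvefohen   [intervocalic lenition]
  tosunvefohen → tosunvefohin   [pre-nasal raising]
  tosunvefohin → tosonvefohin   [vowel merger]
  tosonvefohin → sosonvefohin   [unconditioned shift]
  sosonvefohin (rule 6 does not apply)
  giving Ludil sosonvefohin.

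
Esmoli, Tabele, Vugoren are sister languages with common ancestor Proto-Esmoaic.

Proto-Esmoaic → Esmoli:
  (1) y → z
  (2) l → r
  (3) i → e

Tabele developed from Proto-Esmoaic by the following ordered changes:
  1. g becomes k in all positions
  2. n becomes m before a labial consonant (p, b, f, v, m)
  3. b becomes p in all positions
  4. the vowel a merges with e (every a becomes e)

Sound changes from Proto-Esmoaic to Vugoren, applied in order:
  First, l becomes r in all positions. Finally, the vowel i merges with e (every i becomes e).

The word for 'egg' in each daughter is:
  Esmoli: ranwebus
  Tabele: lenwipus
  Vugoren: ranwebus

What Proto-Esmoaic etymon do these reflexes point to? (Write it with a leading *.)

Position 5: Esmoli has e, Tabele has i, Vugoren has e. Tabele preserves i here (none of its changes turn any other segment into i), so the proto-segment is *i.
Position 1: Esmoli has r, Tabele has l, Vugoren has r. Tabele preserves l here (none of its changes turn any other segment into l), so the proto-segment is *l.
Verify the candidate proto-form against each daughter:
Esmoli: start from *lanwibus.
  rule 1: no change — lanwibus
  rule 2 (unconditioned shift): lanwibus → ranwibus
  rule 3 (vowel merger): ranwibus → ranwebus
  ⇒ Esmoli ranwebus
Tabele: *lanwibus > lanwipus > lenwipus  (by unconditioned shift, vowel merger)
Vugoren: *lanwibus
  lanwibus → ranwibus   [unconditioned shift]
  ranwibus → ranwebus   [vowel merger]
  giving Vugoren ranwebus.
Only *lanwibus yields all of Esmoli ranwebus, Tabele lenwipus, Vugoren ranwebus.

*lanwibus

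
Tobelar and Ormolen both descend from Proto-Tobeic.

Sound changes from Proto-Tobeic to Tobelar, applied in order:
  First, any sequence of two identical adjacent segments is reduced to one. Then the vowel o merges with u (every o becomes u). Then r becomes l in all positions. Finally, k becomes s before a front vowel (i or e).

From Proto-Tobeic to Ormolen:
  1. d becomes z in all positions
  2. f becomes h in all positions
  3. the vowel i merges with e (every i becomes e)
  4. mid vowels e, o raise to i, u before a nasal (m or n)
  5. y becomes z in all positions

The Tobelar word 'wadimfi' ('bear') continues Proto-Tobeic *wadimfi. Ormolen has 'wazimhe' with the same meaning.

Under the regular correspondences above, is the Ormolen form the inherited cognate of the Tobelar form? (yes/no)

Derive the expected Ormolen reflex of *wadimfi:
Ormolen: start from *wadimfi.
  rule 1 (unconditioned shift): wadimfi → wazimfi
  rule 2 (unconditioned shift): wazimfi → wazimhi
  rule 3 (vowel merger): wazimhi → wazemhe
  rule 4 (pre-nasal raising): wazemhe → wazimhe
  rule 5: no change — wazimhe
  ⇒ Ormolen wazimhe
Ormolen 'wazimhe' matches the regular reflex exactly, so the pair is cognate.

yes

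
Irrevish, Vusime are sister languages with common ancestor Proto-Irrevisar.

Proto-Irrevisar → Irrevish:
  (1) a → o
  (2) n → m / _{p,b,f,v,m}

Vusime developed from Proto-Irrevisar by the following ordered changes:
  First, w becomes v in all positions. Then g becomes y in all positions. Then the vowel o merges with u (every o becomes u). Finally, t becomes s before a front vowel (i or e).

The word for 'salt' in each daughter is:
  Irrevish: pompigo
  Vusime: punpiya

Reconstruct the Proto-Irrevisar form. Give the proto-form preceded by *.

Position 7: Irrevish has o, Vusime has a. Vusime preserves a here (none of its changes turn any other segment into a), so the proto-segment is *a.
Position 3: Irrevish has m, Vusime has n. Vusime preserves n here (none of its changes turn any other segment into n), so the proto-segment is *n.
Position 6: Irrevish has g, Vusime has y. Irrevish preserves g here (none of its changes turn any other segment into g), so the proto-segment is *g.
Verify the candidate proto-form against each daughter:
Irrevish: start from *ponpiga.
  rule 1 (vowel merger): ponpiga → ponpigo
  rule 2 (nasal place assimilation): ponpigo → pompigo
  ⇒ Irrevish pompigo
Vusime: *ponpiga
  ponpiga (rule 1 does not apply)
  ponpiga → ponpiya   [unconditioned shift]
  ponpiya → punpiya   [vowel merger]
  punpiya (rule 4 does not apply)
  giving Vusime punpiya.
Only *ponpiga yields all of Irrevish pompigo, Vusime punpiya.

*ponpiga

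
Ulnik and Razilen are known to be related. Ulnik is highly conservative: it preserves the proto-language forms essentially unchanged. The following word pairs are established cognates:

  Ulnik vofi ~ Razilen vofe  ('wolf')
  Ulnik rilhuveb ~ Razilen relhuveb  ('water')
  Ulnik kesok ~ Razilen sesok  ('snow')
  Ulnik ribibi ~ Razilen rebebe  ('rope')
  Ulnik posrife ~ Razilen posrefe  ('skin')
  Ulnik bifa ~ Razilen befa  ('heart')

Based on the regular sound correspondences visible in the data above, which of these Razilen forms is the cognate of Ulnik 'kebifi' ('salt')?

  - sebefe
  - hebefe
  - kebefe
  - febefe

sebefe

kesok ~ sesok — Ulnik k corresponds to Razilen s word-initially before a front vowel.
posrife ~ posrefe, bifa ~ befa — Ulnik i corresponds to Razilen e after a consonant, before a labial obstruent.
vofi ~ vofe, ribibi ~ rebebe — Ulnik i corresponds to Razilen e word-finally.
Applying these to Ulnik 'kebifi':
  kebifi → sebifi   (k→s word-initially before a front vowel)
  sebifi → sebefi   (i→e after a consonant, before a labial obstruent)
  sebefi → sebefe   (i→e word-finally)
So the Razilen cognate is 'sebefe'.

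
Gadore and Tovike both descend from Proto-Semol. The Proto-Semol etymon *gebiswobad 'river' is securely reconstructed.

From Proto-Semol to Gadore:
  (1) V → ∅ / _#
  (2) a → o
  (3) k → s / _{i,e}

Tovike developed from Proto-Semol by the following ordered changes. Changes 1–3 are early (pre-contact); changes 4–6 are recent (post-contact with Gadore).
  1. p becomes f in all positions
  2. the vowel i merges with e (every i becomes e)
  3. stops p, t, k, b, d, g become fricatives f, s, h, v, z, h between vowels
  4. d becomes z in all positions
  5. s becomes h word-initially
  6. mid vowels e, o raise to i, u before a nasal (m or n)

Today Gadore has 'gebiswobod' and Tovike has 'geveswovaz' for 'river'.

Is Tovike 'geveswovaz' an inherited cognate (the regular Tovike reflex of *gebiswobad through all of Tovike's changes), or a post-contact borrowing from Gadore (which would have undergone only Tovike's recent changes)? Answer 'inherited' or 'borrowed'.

If inherited, *gebiswobad would pass through all of Tovike's changes:
Tovike: *gebiswobad > gebeswobad > geveswovad > geveswovaz  (by vowel merger, intervocalic lenition, unconditioned shift)
If borrowed from Gadore 'gebiswobod' after the early changes, it would undergo only the recent ones:
  rule 4 (unconditioned shift): gebiswobod → gebiswoboz
  rule 5 (debuccalisation): no change (gebiswoboz)
  rule 6 (pre-nasal raising): no change (gebiswoboz)
  ⇒ as a loan: gebiswoboz
Tovike 'geveswovaz' matches the inherited outcome exactly, so it is an inherited cognate, not a loan.

inherited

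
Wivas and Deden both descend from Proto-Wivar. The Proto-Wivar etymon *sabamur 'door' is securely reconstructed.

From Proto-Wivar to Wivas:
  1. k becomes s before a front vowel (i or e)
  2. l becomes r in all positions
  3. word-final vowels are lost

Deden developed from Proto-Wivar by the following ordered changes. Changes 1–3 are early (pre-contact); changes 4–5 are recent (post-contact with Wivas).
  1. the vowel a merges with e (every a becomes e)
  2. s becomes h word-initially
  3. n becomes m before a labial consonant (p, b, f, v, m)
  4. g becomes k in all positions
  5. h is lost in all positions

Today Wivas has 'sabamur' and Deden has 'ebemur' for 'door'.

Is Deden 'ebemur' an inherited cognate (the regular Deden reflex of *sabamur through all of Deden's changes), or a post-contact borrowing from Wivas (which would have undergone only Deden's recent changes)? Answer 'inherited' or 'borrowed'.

If inherited, *sabamur would pass through all of Deden's changes:
Deden: *sabamur
  sabamur → sebemur   [vowel merger]
  sebemur → hebemur   [debuccalisation]
  hebemur (rule 3 does not apply)
  hebemur (rule 4 does not apply)
  hebemur → ebemur   [h-loss]
  giving Deden ebemur.
If borrowed from Wivas 'sabamur' after the early changes, it would undergo only the recent ones:
  rule 4 (unconditioned shift): no change (sabamur)
  rule 5 (h-loss): no change (sabamur)
  ⇒ as a loan: sabamur
Deden 'ebemur' matches the inherited outcome exactly, so it is an inherited cognate, not a loan.

inherited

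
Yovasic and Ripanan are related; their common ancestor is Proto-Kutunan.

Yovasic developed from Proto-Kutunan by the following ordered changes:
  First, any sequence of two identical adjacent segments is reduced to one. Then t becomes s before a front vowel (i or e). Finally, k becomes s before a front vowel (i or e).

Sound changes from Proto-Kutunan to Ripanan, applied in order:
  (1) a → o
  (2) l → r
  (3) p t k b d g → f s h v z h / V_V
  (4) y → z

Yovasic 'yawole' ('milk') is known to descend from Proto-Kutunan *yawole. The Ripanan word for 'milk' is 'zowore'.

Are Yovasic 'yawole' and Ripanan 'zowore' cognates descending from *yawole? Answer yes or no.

yes

Derive the expected Ripanan reflex of *yawole:
Ripanan: *yawole > yowole > yowore > zowore  (by vowel merger, unconditioned shift, unconditioned shift)
Ripanan 'zowore' matches the regular reflex exactly, so the pair is cognate.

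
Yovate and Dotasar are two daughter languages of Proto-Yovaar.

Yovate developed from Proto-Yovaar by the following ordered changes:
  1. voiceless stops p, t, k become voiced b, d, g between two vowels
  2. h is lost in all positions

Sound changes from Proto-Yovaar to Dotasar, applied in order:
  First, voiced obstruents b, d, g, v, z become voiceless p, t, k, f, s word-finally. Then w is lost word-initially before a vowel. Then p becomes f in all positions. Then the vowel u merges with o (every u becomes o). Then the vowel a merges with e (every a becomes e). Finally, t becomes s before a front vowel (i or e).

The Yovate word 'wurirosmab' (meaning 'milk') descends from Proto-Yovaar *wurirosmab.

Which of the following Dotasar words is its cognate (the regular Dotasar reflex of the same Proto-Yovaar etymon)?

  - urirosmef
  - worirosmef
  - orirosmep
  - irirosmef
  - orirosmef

Dotasar: start from *wurirosmab.
  rule 1 (final devoicing): wurirosmab → wurirosmap
  rule 2 (glide loss): wurirosmap → urirosmap
  rule 3 (unconditioned shift): urirosmap → urirosmaf
  rule 4 (vowel merger): urirosmaf → orirosmaf
  rule 5 (vowel merger): orirosmaf → orirosmef
  rule 6: no change — orirosmef
  ⇒ Dotasar orirosmef

orirosmef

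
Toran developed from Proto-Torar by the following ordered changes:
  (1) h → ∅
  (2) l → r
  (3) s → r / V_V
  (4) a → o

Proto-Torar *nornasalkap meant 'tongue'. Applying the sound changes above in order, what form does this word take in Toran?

Toran: start from *nornasalkap.
  rule 1: no change — nornasalkap
  rule 2 (unconditioned shift): nornasalkap → nornasarkap
  rule 3 (rhotacism): nornasarkap → nornararkap
  rule 4 (vowel merger): nornararkap → nornororkop
  ⇒ Toran nornororkop

nornororkop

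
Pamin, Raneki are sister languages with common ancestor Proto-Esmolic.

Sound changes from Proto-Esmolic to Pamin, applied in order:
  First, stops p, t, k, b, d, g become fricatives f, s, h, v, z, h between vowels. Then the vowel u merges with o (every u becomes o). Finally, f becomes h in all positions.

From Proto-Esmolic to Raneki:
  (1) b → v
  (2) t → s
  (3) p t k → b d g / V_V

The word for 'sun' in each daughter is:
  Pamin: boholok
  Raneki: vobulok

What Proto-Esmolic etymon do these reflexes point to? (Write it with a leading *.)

*bopulok

Position 3: Pamin has h, Raneki has b. In Raneki, b can only continue *p, so the proto-segment is *p.
Position 1: Pamin has b, Raneki has v. Pamin preserves b here (none of its changes turn any other segment into b), so the proto-segment is *b.
Position 4: Pamin has o, Raneki has u. Raneki preserves u here (none of its changes turn any other segment into u), so the proto-segment is *u.
This points to *bopulok. Verify forward in each daughter:
Pamin: *bopulok
  bopulok → bofulok   [intervocalic lenition]
  bofulok → bofolok   [vowel merger]
  bofolok → boholok   [unconditioned shift]
  giving Pamin boholok.
Raneki: *bopulok > vopulok > vobulok  (by unconditioned shift, intervocalic voicing)
No other proto-form is consistent with every reflex, so the reconstruction is *bopulok.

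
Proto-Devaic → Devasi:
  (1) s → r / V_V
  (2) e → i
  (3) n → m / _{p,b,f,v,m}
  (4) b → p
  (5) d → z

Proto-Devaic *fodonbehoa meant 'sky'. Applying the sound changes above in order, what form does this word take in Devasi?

fozompihoa

Devasi: start from *fodonbehoa.
  rule 1: no change — fodonbehoa
  rule 2 (vowel merger): fodonbehoa → fodonbihoa
  rule 3 (nasal place assimilation): fodonbihoa → fodombihoa
  rule 4 (unconditioned shift): fodombihoa → fodompihoa
  rule 5 (unconditioned shift): fodompihoa → fozompihoa
  ⇒ Devasi fozompihoa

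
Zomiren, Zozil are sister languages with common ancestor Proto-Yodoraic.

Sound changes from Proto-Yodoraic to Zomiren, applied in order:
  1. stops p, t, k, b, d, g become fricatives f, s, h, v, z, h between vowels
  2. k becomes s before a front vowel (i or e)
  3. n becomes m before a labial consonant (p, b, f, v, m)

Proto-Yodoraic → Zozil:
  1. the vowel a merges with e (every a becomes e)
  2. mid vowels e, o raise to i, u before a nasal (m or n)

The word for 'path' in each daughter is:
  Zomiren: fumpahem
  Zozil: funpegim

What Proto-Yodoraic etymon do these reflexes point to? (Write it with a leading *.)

*funpagem

Position 5: Zomiren has a, Zozil has e. Zomiren preserves a here (none of its changes turn any other segment into a), so the proto-segment is *a.
Position 7: Zomiren has e, Zozil has i. Zomiren preserves e here (none of its changes turn any other segment into e), so the proto-segment is *e.
Position 3: Zomiren has m, Zozil has n. Zozil preserves n here (none of its changes turn any other segment into n), so the proto-segment is *n.
Verify the candidate proto-form against each daughter:
Zomiren: *funpagem
  funpagem → funpahem   [intervocalic lenition]
  funpahem (rule 2 does not apply)
  funpahem → fumpahem   [nasal place assimilation]
  giving Zomiren fumpahem.
Zozil: start from *funpagem.
  rule 1 (vowel merger): funpagem → funpegem
  rule 2 (pre-nasal raising): funpegem → funpegim
  ⇒ Zozil funpegim
Only *funpagem yields all of Zomiren fumpahem, Zozil funpegim.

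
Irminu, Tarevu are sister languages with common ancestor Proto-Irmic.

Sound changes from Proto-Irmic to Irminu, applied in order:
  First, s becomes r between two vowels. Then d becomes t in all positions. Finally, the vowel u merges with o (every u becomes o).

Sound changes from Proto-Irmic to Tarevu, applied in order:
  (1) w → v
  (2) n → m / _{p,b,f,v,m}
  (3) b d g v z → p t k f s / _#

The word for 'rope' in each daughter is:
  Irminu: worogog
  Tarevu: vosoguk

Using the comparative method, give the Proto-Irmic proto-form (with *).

Position 3: Irminu has r, Tarevu has s. Taking the neighbouring segments as reconstructed: Irminu r could go back to *s or *r; Tarevu s can only go back to *s — the one source consistent with every daughter is *s.
Position 7: Irminu has g, Tarevu has k. Irminu preserves g here (none of its changes turn any other segment into g), so the proto-segment is *g.
This points to *wosogug. Verify forward in each daughter:
Irminu: start from *wosogug.
  rule 1 (rhotacism): wosogug → worogug
  rule 2: no change — worogug
  rule 3 (vowel merger): worogug → worogog
  ⇒ Irminu worogog
Tarevu: *wosogug
  wosogug → vosogug   [unconditioned shift]
  vosogug (rule 2 does not apply)
  vosogug → vosoguk   [final devoicing]
  giving Tarevu vosoguk.
Only *wosogug yields all of Irminu worogog, Tarevu vosoguk.

*wosogug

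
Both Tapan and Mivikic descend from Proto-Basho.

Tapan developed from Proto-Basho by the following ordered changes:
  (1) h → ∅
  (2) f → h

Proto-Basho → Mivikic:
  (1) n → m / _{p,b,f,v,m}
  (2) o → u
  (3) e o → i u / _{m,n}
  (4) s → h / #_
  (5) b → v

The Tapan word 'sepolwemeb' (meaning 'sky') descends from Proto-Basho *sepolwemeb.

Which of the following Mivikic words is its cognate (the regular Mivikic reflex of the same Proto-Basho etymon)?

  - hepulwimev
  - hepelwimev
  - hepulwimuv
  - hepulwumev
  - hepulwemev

hepulwimev

Mivikic: *sepolwemeb > sepulwemeb > sepulwimeb > hepulwimeb > hepulwimev  (by vowel merger, pre-nasal raising, debuccalisation, unconditioned shift)
The other candidates each miss or misapply at least one Mivikic change.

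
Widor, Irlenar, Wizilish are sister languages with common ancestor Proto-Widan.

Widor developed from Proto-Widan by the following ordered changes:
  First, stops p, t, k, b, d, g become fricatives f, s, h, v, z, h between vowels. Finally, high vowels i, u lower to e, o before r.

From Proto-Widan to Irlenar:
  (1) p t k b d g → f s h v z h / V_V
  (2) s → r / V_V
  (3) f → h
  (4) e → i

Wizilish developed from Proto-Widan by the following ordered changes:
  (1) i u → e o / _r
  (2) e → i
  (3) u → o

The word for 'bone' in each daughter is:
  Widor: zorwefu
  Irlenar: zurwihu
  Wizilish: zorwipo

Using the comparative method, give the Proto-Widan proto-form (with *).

Position 6: Widor has f, Irlenar has h, Wizilish has p. Wizilish preserves p here (none of its changes turn any other segment into p), so the proto-segment is *p.
Position 5: Widor has e, Irlenar has i, Wizilish has i. Taking the neighbouring segments as reconstructed: Widor e can only go back to *e; Irlenar i could go back to *e or *i; Wizilish i could go back to *e or *i — the one source consistent with every daughter is *e.
This points to *zurwepu. Verify forward in each daughter:
Widor: *zurwepu > zurwefu > zorwefu  (by intervocalic lenition, pre-rhotic lowering)
Irlenar: *zurwepu
  zurwepu → zurwefu   [intervocalic lenition]
  zurwefu (rule 2 does not apply)
  zurwefu → zurwehu   [unconditioned shift]
  zurwehu → zurwihu   [vowel merger]
  giving Irlenar zurwihu.
Wizilish: start from *zurwepu.
  rule 1 (pre-rhotic lowering): zurwepu → zorwepu
  rule 2 (vowel merger): zorwepu → zorwipu
  rule 3 (vowel merger): zorwipu → zorwipo
  ⇒ Wizilish zorwipo
Only *zurwepu yields all of Widor zorwefu, Irlenar zurwihu, Wizilish zorwipo.

*zurwepu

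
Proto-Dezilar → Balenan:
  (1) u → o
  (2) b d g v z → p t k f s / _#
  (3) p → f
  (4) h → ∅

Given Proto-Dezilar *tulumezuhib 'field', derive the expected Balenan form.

tolomezoif

Balenan: *tulumezuhib > tolomezohib > tolomezohip > tolomezohif > tolomezoif  (by vowel merger, final devoicing, unconditioned shift, h-loss)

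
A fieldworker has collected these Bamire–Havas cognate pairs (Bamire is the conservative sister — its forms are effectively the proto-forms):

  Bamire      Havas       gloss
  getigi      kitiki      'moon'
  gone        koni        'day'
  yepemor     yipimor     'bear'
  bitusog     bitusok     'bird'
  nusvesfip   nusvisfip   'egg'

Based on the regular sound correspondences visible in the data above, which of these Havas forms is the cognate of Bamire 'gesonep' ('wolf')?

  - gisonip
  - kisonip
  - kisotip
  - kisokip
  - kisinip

getigi ~ kitiki — Bamire g corresponds to Havas k word-initially before a front vowel.
getigi ~ kitiki, nusvesfip ~ nusvisfip — Bamire e corresponds to Havas i after a consonant, before a consonant other than r, m, n, p, b, f, v.
yepemor ~ yipimor — Bamire e corresponds to Havas i after a consonant, before a labial obstruent.
Applying these to Bamire 'gesonep':
  gesonep → kesonep   (g→k word-initially before a front vowel)
  kesonep → kisonep   (e→i after a consonant, before a consonant other than r, m, n, p, b, f, v)
  kisonep → kisonip   (e→i after a consonant, before a labial obstruent)
So the Havas cognate is 'kisonip'.

kisonip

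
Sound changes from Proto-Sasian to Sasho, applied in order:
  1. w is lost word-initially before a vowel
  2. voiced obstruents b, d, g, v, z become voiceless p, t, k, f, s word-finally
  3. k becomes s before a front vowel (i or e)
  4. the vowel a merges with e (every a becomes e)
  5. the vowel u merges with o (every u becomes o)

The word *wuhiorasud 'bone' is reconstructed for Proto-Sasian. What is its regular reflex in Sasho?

Sasho: start from *wuhiorasud.
  rule 1 (glide loss): wuhiorasud → uhiorasud
  rule 2 (final devoicing): uhiorasud → uhiorasut
  rule 3: no change — uhiorasut
  rule 4 (vowel merger): uhiorasut → uhioresut
  rule 5 (vowel merger): uhioresut → ohioresot
  ⇒ Sasho ohioresot

ohioresot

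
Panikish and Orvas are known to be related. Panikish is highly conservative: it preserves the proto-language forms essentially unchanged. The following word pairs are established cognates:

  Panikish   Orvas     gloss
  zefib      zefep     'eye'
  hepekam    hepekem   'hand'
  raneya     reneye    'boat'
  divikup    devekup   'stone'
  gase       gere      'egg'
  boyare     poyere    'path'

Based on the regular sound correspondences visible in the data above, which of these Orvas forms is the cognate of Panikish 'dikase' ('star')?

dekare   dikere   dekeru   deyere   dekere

divikup ~ devekup — Panikish i corresponds to Orvas e after a consonant, before a consonant other than r, m, n, p, b, f, v.
gase ~ gere — Panikish a corresponds to Orvas e after a consonant, before a consonant other than r, m, n, p, b, f, v.
gase ~ gere — Panikish s corresponds to Orvas r between vowels (before a front vowel).
Applying these to Panikish 'dikase':
  dikase → dekase   (i→e after a consonant, before a consonant other than r, m, n, p, b, f, v)
  dekase → dekese   (a→e after a consonant, before a consonant other than r, m, n, p, b, f, v)
  dekese → dekere   (s→r between vowels (before a front vowel))
So the Orvas cognate is 'dekere'.

dekere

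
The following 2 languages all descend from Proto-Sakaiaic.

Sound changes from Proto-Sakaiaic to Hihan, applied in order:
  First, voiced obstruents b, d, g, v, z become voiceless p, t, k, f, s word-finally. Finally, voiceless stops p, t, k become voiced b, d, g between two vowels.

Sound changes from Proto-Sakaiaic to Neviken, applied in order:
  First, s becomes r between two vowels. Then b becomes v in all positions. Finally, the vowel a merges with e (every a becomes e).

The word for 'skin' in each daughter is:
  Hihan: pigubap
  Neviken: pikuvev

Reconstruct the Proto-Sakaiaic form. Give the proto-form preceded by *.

Position 3: Hihan has g, Neviken has k. Neviken preserves k here (none of its changes turn any other segment into k), so the proto-segment is *k.
Position 5: Hihan has b, Neviken has v. Taking the neighbouring segments as reconstructed: Hihan b could go back to *p or *b; Neviken v could go back to *b or *v — the one source consistent with every daughter is *b.
Position 7: Hihan has p, Neviken has v. Taking the neighbouring segments as reconstructed: Hihan p could go back to *p or *b; Neviken v could go back to *b or *v — the one source consistent with every daughter is *b.
Verify the candidate proto-form against each daughter:
Hihan: *pikubab
  pikubab → pikubap   [final devoicing]
  pikubap → pigubap   [intervocalic voicing]
  giving Hihan pigubap.
Neviken: *pikubab
  pikubab (rule 1 does not apply)
  pikubab → pikuvav   [unconditioned shift]
  pikuvav → pikuvev   [vowel merger]
  giving Neviken pikuvev.
No other proto-form is consistent with every reflex, so the reconstruction is *pikubab.

*pikubab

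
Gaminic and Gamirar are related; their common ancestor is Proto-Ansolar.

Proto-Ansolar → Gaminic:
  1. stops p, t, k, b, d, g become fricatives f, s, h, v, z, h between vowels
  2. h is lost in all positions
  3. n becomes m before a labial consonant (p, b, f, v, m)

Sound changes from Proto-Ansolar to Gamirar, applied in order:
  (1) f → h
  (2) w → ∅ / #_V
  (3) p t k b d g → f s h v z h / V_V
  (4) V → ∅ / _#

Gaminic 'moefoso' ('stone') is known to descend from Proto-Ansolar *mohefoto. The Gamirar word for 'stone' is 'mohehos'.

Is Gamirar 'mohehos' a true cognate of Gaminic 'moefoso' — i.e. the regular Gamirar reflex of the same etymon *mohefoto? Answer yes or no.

Derive the expected Gamirar reflex of *mohefoto:
Gamirar: *mohefoto > mohehoto > mohehoso > mohehos  (by unconditioned shift, intervocalic lenition, apocope)
Gamirar 'mohehos' matches the regular reflex exactly, so the pair is cognate.

yes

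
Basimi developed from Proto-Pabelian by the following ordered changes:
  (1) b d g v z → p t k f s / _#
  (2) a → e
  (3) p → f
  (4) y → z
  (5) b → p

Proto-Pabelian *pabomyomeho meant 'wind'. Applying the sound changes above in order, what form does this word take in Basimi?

fepomzomeho

Basimi: start from *pabomyomeho.
  rule 1: no change — pabomyomeho
  rule 2 (vowel merger): pabomyomeho → pebomyomeho
  rule 3 (unconditioned shift): pebomyomeho → febomyomeho
  rule 4 (unconditioned shift): febomyomeho → febomzomeho
  rule 5 (unconditioned shift): febomzomeho → fepomzomeho
  ⇒ Basimi fepomzomeho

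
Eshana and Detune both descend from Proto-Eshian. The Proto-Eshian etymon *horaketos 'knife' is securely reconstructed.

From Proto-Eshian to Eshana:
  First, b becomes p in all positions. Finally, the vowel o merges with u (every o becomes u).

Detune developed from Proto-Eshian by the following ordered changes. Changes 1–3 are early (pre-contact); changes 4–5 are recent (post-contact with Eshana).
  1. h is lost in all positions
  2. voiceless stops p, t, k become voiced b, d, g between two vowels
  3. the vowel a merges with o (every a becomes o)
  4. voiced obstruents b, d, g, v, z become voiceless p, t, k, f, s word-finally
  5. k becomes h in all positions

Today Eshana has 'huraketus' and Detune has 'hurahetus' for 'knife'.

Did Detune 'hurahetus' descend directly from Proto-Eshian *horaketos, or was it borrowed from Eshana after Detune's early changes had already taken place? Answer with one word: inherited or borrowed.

If inherited, *horaketos would pass through all of Detune's changes:
Detune: start from *horaketos.
  rule 1 (h-loss): horaketos → oraketos
  rule 2 (intervocalic voicing): oraketos → oragedos
  rule 3 (vowel merger): oragedos → orogedos
  rule 4: no change — orogedos
  rule 5: no change — orogedos
  ⇒ Detune orogedos
If borrowed from Eshana 'huraketus' after the early changes, it would undergo only the recent ones:
  rule 4 (final devoicing): no change (huraketus)
  rule 5 (unconditioned shift): huraketus → hurahetus
  ⇒ as a loan: hurahetus
Detune 'hurahetus' matches the loan outcome 'hurahetus', not the inherited 'orogedos' — it skipped the early Detune changes, so it was borrowed from Eshana.

borrowed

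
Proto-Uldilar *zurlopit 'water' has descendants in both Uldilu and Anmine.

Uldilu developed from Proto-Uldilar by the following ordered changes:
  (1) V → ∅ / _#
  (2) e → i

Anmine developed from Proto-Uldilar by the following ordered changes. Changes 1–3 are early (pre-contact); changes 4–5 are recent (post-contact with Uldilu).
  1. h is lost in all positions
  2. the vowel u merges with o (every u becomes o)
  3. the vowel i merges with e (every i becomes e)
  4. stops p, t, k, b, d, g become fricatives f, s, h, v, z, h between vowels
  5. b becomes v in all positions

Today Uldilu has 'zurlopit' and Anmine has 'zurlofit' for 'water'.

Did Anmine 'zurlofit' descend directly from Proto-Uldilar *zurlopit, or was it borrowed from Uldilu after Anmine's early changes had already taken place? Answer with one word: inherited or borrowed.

borrowed

If inherited, *zurlopit would pass through all of Anmine's changes:
Anmine: *zurlopit
  zurlopit (rule 1 does not apply)
  zurlopit → zorlopit   [vowel merger]
  zorlopit → zorlopet   [vowel merger]
  zorlopet → zorlofet   [intervocalic lenition]
  zorlofet (rule 5 does not apply)
  giving Anmine zorlofet.
If borrowed from Uldilu 'zurlopit' after the early changes, it would undergo only the recent ones:
  rule 4 (intervocalic lenition): zurlopit → zurlofit
  rule 5 (unconditioned shift): no change (zurlofit)
  ⇒ as a loan: zurlofit
Anmine 'zurlofit' matches the loan outcome 'zurlofit', not the inherited 'zorlofet' — it skipped the early Anmine changes, so it was borrowed from Uldilu.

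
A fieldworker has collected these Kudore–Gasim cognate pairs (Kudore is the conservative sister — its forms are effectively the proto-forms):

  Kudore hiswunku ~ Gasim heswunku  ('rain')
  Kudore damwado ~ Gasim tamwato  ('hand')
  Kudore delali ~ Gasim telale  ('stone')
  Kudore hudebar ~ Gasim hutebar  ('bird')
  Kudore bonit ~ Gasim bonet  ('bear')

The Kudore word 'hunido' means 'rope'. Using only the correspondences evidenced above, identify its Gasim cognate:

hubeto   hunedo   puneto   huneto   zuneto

huneto

hiswunku ~ heswunku, bonit ~ bonet — Kudore i corresponds to Gasim e after a consonant, before a consonant other than r, m, n, p, b, f, v.
damwado ~ tamwato — Kudore d corresponds to Gasim t between vowels (before a back vowel).
Applying these to Kudore 'hunido':
  hunido → hunedo   (i→e after a consonant, before a consonant other than r, m, n, p, b, f, v)
  hunedo → huneto   (d→t between vowels (before a back vowel))
So the Gasim cognate is 'huneto'.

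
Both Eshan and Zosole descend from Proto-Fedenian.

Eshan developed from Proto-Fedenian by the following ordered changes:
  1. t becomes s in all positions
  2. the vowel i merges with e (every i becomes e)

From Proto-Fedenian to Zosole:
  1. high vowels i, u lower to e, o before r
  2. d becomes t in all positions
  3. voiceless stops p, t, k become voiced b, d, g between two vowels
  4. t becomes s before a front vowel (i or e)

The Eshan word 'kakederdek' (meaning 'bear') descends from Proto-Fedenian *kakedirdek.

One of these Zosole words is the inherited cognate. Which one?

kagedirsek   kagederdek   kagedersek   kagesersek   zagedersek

Zosole: *kakedirdek
  kakedirdek → kakederdek   [pre-rhotic lowering]
  kakederdek → kaketertek   [unconditioned shift]
  kaketertek → kagedertek   [intervocalic voicing]
  kagedertek → kagedersek   [palatalisation]
  giving Zosole kagedersek.

kagedersek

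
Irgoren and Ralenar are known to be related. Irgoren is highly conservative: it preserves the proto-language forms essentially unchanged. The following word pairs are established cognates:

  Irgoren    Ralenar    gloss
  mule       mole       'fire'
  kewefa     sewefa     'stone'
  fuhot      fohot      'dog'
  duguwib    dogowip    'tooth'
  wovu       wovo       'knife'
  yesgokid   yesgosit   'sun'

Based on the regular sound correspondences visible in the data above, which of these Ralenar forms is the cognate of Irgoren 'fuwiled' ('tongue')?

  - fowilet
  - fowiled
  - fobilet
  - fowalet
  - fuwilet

fowilet

mule ~ mole, fuhot ~ fohot — Irgoren u corresponds to Ralenar o after a consonant, before a consonant other than r, m, n, p, b, f, v.
yesgokid ~ yesgosit — Irgoren d corresponds to Ralenar t word-finally.
Applying these to Irgoren 'fuwiled':
  fuwiled → fowiled   (u→o after a consonant, before a consonant other than r, m, n, p, b, f, v)
  fowiled → fowilet   (d→t word-finally)
So the Ralenar cognate is 'fowilet'.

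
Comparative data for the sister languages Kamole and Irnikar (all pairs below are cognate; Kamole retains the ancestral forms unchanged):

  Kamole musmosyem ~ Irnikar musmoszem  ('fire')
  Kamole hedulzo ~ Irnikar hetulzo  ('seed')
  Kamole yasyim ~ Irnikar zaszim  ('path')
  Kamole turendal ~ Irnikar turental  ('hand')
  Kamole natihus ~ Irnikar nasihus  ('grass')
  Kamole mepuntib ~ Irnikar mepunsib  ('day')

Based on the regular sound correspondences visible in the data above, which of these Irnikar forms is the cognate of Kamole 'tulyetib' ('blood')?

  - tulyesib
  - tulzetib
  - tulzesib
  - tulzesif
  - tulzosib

tulzesib

musmosyem ~ musmoszem — Kamole y corresponds to Irnikar z after a consonant, before a front vowel.
natihus ~ nasihus — Kamole t corresponds to Irnikar s between vowels (before a front vowel).
Applying these to Kamole 'tulyetib':
  tulyetib → tulzetib   (y→z after a consonant, before a front vowel)
  tulzetib → tulzesib   (t→s between vowels (before a front vowel))
So the Irnikar cognate is 'tulzesib'.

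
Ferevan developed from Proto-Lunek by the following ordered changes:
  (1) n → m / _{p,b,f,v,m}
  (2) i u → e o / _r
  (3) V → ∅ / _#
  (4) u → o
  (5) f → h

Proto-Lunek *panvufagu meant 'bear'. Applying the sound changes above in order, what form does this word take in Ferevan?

pamvohag

Ferevan: start from *panvufagu.
  rule 1 (nasal place assimilation): panvufagu → pamvufagu
  rule 2: no change — pamvufagu
  rule 3 (apocope): pamvufagu → pamvufag
  rule 4 (vowel merger): pamvufag → pamvofag
  rule 5 (unconditioned shift): pamvofag → pamvohag
  ⇒ Ferevan pamvohag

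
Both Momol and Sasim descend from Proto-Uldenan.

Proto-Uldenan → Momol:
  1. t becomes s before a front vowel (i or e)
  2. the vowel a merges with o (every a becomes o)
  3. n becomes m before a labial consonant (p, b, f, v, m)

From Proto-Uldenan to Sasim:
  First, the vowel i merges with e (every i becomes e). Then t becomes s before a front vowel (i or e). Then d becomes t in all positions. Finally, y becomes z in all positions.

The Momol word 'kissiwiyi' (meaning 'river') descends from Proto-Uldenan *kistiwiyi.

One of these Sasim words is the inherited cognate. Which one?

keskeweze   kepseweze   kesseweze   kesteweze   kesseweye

kesseweze

Sasim: *kistiwiyi
  kistiwiyi → kesteweye   [vowel merger]
  kesteweye → kesseweye   [palatalisation]
  kesseweye (rule 3 does not apply)
  kesseweye → kesseweze   [unconditioned shift]
  giving Sasim kesseweze.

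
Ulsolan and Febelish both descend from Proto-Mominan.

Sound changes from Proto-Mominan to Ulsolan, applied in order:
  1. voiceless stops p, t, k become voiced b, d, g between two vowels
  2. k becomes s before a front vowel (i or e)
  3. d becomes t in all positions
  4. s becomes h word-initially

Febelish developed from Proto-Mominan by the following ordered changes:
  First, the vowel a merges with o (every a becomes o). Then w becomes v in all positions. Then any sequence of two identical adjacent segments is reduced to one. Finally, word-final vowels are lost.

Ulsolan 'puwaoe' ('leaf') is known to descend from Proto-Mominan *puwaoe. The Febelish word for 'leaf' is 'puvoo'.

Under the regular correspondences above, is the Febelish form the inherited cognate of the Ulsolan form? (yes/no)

no

Derive the expected Febelish reflex of *puwaoe:
Febelish: start from *puwaoe.
  rule 1 (vowel merger): puwaoe → puwooe
  rule 2 (unconditioned shift): puwooe → puvooe
  rule 3 (degemination): puvooe → puvoe
  rule 4 (apocope): puvoe → puvo
  ⇒ Febelish puvo
The regular Febelish reflex would be 'puvo', but the attested form is 'puvoo'. The correspondence is irregular, so they are not cognates (the Febelish form has a different source).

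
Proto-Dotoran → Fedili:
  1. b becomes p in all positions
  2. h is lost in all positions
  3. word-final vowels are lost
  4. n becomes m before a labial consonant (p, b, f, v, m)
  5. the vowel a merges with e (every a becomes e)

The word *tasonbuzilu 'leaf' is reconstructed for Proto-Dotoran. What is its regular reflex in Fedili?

Fedili: *tasonbuzilu
  tasonbuzilu → tasonpuzilu   [unconditioned shift]
  tasonpuzilu (rule 2 does not apply)
  tasonpuzilu → tasonpuzil   [apocope]
  tasonpuzil → tasompuzil   [nasal place assimilation]
  tasompuzil → tesompuzil   [vowel merger]
  giving Fedili tesompuzil.

tesompuzil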